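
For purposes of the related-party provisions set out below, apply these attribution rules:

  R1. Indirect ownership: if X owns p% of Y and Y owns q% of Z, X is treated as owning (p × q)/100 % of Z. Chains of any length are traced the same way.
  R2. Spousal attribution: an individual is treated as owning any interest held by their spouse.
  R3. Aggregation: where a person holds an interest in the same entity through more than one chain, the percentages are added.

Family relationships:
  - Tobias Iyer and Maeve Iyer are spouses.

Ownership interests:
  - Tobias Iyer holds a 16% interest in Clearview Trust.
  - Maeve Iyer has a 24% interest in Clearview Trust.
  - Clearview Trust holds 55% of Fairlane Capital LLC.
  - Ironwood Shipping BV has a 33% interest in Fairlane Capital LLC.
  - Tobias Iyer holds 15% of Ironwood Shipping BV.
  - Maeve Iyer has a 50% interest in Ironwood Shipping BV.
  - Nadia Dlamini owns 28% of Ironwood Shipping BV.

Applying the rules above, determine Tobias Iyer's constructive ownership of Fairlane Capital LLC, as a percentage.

43.45%

By spousal attribution (R2), Tobias Iyer is treated as also owning Maeve Iyer's interest in Ironwood Shipping BV, giving 15% + 50% = 65%.
By spousal attribution (R2), Tobias Iyer is treated as also owning Maeve Iyer's interest in Clearview Trust, giving 16% + 24% = 40%.
Chain via Ironwood Shipping BV (R1): 65% × 33% = 21.45% of Fairlane Capital LLC.
Chain via Clearview Trust (R1): 40% × 55% = 22% of Fairlane Capital LLC.
Aggregating (R3): 21.45% + 22% = 43.45%.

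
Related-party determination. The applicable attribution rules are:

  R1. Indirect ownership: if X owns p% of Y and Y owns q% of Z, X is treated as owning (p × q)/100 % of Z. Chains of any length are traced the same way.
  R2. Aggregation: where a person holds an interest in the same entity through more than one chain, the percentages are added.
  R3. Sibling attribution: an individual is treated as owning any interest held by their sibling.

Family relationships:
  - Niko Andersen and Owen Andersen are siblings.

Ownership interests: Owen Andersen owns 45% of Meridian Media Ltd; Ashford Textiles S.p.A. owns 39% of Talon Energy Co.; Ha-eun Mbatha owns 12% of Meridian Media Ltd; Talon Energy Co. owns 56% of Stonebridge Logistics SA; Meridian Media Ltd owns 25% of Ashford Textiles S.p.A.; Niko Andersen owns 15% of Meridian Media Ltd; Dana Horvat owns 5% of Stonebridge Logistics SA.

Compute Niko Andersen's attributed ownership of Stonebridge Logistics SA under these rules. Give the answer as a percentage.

By sibling attribution (R3), Niko Andersen is treated as also owning Owen Andersen's interest in Meridian Media Ltd, giving 15% + 45% = 60%.
Chain via Meridian Media Ltd → Ashford Textiles S.p.A. → Talon Energy Co. (R1): 60% × 25% × 39% × 56% = 3.276% of Stonebridge Logistics SA.

3.276%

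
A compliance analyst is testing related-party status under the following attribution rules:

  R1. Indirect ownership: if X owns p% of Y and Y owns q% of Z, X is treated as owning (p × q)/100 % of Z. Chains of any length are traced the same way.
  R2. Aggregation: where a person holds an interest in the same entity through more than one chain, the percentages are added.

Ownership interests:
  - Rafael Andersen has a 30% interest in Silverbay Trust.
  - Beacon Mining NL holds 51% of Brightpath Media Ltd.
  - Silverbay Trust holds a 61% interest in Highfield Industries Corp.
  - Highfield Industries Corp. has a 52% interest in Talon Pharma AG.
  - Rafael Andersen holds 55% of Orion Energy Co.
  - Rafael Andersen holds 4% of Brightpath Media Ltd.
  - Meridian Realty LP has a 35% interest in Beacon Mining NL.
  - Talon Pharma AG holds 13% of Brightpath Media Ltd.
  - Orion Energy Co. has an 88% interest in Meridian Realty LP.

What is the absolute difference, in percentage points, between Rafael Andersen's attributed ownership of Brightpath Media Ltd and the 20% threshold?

6.12352

Chain via Orion Energy Co. → Meridian Realty LP → Beacon Mining NL (R1): 55% × 88% × 35% × 51% = 8.6394% of Brightpath Media Ltd.
Chain via Silverbay Trust → Highfield Industries Corp. → Talon Pharma AG (R1): 30% × 61% × 52% × 13% = 1.23708% of Brightpath Media Ltd.
Direct interest in Brightpath Media Ltd: 4%.
Aggregating (R2): 8.6394% + 1.23708% + 4% = 13.87648%.
13.87648% falls short of the 20% threshold by 6.12352 percentage points.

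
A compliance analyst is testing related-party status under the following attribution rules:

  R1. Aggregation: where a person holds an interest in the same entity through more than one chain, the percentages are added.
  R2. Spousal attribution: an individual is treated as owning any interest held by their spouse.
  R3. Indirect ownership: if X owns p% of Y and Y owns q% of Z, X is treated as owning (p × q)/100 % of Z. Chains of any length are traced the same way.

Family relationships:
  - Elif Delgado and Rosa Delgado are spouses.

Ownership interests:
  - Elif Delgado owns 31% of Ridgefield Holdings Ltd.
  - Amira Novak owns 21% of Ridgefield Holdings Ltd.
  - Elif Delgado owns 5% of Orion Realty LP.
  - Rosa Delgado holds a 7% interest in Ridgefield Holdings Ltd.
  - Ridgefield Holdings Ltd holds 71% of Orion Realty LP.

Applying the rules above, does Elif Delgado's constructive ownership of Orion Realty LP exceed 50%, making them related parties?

No

By spousal attribution (R2), Elif Delgado is treated as also owning Rosa Delgado's interest in Ridgefield Holdings Ltd, giving 31% + 7% = 38%.
Chain via Ridgefield Holdings Ltd (R3): 38% × 71% = 26.98% of Orion Realty LP.
Direct interest in Orion Realty LP: 5%.
Aggregating (R1): 26.98% + 5% = 31.98%.
31.98% does not exceed the 50% threshold, so Elif is not a related party to Orion Realty LP.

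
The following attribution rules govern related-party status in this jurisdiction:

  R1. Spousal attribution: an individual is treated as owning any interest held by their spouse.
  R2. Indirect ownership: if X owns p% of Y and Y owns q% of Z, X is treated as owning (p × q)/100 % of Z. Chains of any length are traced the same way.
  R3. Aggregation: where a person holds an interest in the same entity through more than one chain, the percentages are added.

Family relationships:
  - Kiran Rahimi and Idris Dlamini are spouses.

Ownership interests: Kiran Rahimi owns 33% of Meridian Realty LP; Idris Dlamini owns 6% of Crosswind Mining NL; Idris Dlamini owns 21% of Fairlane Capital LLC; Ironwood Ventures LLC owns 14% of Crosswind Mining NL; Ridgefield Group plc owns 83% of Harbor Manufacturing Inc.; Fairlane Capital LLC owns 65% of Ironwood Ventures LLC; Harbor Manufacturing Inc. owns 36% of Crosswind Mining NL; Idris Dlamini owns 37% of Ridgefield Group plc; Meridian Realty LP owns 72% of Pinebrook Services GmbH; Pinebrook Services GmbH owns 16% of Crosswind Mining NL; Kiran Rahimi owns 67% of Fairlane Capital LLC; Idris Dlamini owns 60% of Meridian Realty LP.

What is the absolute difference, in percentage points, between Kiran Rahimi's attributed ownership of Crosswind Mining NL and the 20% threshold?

By spousal attribution (R1), Kiran Rahimi is treated as also owning Idris Dlamini's interest in Fairlane Capital LLC, giving 67% + 21% = 88%.
By spousal attribution (R1), Kiran Rahimi is treated as also owning Idris Dlamini's interest in Meridian Realty LP, giving 33% + 60% = 93%.
By spousal attribution (R1), Kiran Rahimi is treated as owning Idris Dlamini's 37% interest in Ridgefield Group plc.
By spousal attribution (R1), Kiran Rahimi is treated as owning Idris Dlamini's 6% interest in Crosswind Mining NL.
Chain via Fairlane Capital LLC → Ironwood Ventures LLC (R2): 88% × 65% × 14% = 8.008% of Crosswind Mining NL.
Chain via Meridian Realty LP → Pinebrook Services GmbH (R2): 93% × 72% × 16% = 10.7136% of Crosswind Mining NL.
Chain via Ridgefield Group plc → Harbor Manufacturing Inc. (R2): 37% × 83% × 36% = 11.0556% of Crosswind Mining NL.
Direct interest in Crosswind Mining NL: 6%.
Aggregating (R3): 8.008% + 10.7136% + 11.0556% + 6% = 35.7772%.
35.7772% exceeds the 20% threshold by 15.7772 percentage points.

15.7772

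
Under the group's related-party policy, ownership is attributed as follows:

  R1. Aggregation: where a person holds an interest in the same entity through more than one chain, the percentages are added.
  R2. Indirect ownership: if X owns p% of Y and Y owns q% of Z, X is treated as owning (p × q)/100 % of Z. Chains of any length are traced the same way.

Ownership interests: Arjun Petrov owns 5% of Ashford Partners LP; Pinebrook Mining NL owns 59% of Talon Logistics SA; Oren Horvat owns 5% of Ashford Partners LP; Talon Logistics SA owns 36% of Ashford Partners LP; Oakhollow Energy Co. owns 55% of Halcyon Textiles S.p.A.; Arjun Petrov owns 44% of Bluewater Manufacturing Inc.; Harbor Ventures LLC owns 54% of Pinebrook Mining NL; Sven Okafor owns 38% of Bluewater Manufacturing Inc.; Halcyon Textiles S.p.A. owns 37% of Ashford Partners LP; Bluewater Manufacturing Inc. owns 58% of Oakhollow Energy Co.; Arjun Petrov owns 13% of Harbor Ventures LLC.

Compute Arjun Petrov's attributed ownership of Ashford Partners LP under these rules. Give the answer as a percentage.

11.684368%

Chain via Bluewater Manufacturing Inc. → Oakhollow Energy Co. → Halcyon Textiles S.p.A. (R2): 44% × 58% × 55% × 37% = 5.19332% of Ashford Partners LP.
Chain via Harbor Ventures LLC → Pinebrook Mining NL → Talon Logistics SA (R2): 13% × 54% × 59% × 36% = 1.491048% of Ashford Partners LP.
Direct interest in Ashford Partners LP: 5%.
Aggregating (R1): 5.19332% + 1.491048% + 5% = 11.684368%.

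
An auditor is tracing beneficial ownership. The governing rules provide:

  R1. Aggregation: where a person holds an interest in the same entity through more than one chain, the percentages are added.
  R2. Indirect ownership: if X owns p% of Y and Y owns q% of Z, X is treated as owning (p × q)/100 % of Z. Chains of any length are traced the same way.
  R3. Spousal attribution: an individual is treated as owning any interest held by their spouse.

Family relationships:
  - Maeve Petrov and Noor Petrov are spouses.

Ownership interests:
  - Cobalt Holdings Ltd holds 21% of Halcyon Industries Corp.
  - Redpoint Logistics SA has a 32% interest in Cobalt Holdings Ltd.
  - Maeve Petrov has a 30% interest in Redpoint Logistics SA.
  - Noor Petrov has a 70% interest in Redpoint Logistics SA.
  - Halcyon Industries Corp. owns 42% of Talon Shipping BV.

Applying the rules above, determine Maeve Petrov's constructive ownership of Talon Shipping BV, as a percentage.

2.8224%

By spousal attribution (R3), Maeve Petrov is treated as also owning Noor Petrov's interest in Redpoint Logistics SA, giving 30% + 70% = 100%.
Chain via Redpoint Logistics SA → Cobalt Holdings Ltd → Halcyon Industries Corp. (R2): 100% × 32% × 21% × 42% = 2.8224% of Talon Shipping BV.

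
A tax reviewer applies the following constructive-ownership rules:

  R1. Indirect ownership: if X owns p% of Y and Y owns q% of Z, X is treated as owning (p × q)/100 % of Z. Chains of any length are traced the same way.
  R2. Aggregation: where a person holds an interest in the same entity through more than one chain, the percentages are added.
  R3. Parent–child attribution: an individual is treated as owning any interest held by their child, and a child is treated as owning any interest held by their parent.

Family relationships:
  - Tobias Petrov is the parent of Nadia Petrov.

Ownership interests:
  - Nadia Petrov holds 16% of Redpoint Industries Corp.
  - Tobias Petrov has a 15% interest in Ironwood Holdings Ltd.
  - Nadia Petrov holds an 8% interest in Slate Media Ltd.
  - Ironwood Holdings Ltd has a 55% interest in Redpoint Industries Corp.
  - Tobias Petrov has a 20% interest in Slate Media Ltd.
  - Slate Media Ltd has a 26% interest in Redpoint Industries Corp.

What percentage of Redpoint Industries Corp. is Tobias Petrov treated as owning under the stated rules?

31.53%

By parent–child attribution (R3), Tobias Petrov is treated as also owning Nadia Petrov's interest in Slate Media Ltd, giving 20% + 8% = 28%.
By parent–child attribution (R3), Tobias Petrov is treated as owning Nadia Petrov's 16% interest in Redpoint Industries Corp.
Chain via Slate Media Ltd (R1): 28% × 26% = 7.28% of Redpoint Industries Corp.
Chain via Ironwood Holdings Ltd (R1): 15% × 55% = 8.25% of Redpoint Industries Corp.
Direct interest in Redpoint Industries Corp: 16%.
Aggregating (R2): 7.28% + 8.25% + 16% = 31.53%.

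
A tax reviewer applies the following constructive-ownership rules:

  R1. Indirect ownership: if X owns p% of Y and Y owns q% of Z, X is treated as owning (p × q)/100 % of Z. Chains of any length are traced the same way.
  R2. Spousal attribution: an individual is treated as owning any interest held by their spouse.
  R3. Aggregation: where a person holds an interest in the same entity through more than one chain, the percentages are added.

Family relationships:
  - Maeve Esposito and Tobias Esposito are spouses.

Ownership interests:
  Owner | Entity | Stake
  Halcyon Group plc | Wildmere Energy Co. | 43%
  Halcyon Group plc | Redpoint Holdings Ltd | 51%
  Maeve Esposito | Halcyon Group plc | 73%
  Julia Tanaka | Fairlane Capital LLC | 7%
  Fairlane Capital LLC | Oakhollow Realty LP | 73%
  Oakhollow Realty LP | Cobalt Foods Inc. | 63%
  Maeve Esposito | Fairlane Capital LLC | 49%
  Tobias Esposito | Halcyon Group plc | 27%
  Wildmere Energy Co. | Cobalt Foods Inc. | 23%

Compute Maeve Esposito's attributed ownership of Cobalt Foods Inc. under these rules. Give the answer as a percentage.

By spousal attribution (R2), Maeve Esposito is treated as also owning Tobias Esposito's interest in Halcyon Group plc, giving 73% + 27% = 100%.
Chain via Fairlane Capital LLC → Oakhollow Realty LP (R1): 49% × 73% × 63% = 22.5351% of Cobalt Foods Inc.
Chain via Halcyon Group plc → Wildmere Energy Co. (R1): 100% × 43% × 23% = 9.89% of Cobalt Foods Inc.
Aggregating (R3): 22.5351% + 9.89% = 32.4251%.

32.4251%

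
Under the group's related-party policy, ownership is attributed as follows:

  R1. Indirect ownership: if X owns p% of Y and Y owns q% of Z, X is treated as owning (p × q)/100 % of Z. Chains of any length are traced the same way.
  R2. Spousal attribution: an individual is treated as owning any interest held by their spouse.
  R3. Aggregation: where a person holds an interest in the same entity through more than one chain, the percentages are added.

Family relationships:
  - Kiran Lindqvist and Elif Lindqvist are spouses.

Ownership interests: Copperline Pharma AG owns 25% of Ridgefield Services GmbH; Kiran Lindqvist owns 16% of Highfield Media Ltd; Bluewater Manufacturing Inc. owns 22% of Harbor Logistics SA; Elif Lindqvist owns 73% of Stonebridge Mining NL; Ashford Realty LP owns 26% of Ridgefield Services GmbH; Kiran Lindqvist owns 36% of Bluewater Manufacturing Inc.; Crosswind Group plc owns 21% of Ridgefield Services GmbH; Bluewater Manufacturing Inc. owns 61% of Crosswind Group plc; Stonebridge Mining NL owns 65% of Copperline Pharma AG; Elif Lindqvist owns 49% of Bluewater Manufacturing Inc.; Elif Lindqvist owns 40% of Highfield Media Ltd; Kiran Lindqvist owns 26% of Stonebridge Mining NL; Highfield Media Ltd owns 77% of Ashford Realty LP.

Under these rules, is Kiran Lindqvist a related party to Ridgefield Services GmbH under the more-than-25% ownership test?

By spousal attribution (R2), Kiran Lindqvist is treated as also owning Elif Lindqvist's interest in Stonebridge Mining NL, giving 26% + 73% = 99%.
By spousal attribution (R2), Kiran Lindqvist is treated as also owning Elif Lindqvist's interest in Bluewater Manufacturing Inc, giving 36% + 49% = 85%.
By spousal attribution (R2), Kiran Lindqvist is treated as also owning Elif Lindqvist's interest in Highfield Media Ltd, giving 16% + 40% = 56%.
Chain via Stonebridge Mining NL → Copperline Pharma AG (R1): 99% × 65% × 25% = 16.0875% of Ridgefield Services GmbH.
Chain via Bluewater Manufacturing Inc. → Crosswind Group plc (R1): 85% × 61% × 21% = 10.8885% of Ridgefield Services GmbH.
Chain via Highfield Media Ltd → Ashford Realty LP (R1): 56% × 77% × 26% = 11.2112% of Ridgefield Services GmbH.
Aggregating (R3): 16.0875% + 10.8885% + 11.2112% = 38.1872%.
38.1872% exceeds the 25% threshold, so Kiran is a related party to Ridgefield Services GmbH.

Yes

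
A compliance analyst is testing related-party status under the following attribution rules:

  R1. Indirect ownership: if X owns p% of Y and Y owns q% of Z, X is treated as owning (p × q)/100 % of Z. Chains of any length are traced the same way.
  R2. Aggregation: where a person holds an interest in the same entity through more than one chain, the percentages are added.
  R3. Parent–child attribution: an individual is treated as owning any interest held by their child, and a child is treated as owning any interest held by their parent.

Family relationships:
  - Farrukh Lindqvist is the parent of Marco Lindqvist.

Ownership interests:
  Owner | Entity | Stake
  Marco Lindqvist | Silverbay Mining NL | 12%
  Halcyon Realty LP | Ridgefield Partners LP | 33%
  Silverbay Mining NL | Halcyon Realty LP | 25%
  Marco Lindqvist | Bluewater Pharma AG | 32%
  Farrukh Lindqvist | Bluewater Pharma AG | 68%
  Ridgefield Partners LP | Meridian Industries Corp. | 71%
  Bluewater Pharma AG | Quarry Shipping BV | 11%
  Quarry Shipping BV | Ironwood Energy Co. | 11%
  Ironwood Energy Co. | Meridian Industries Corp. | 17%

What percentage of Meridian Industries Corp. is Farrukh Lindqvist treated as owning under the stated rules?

By parent–child attribution (R3), Farrukh Lindqvist is treated as also owning Marco Lindqvist's interest in Bluewater Pharma AG, giving 68% + 32% = 100%.
By parent–child attribution (R3), Farrukh Lindqvist is treated as owning Marco Lindqvist's 12% interest in Silverbay Mining NL.
Chain via Bluewater Pharma AG → Quarry Shipping BV → Ironwood Energy Co. (R1): 100% × 11% × 11% × 17% = 0.2057% of Meridian Industries Corp.
Chain via Silverbay Mining NL → Halcyon Realty LP → Ridgefield Partners LP (R1): 12% × 25% × 33% × 71% = 0.7029% of Meridian Industries Corp.
Aggregating (R2): 0.2057% + 0.7029% = 0.9086%.

0.9086%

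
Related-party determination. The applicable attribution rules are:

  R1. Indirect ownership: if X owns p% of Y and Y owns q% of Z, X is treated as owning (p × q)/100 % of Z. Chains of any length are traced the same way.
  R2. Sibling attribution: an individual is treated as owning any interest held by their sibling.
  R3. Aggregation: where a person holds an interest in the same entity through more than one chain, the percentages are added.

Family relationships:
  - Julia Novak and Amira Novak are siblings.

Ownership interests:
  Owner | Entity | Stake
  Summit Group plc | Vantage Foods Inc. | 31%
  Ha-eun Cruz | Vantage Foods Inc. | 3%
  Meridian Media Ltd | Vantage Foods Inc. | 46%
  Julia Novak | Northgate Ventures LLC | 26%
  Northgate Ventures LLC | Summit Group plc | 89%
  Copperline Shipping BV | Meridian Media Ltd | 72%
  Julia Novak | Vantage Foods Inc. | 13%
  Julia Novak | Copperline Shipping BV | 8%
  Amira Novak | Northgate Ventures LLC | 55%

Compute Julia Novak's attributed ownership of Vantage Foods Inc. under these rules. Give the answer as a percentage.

By sibling attribution (R2), Julia Novak is treated as also owning Amira Novak's interest in Northgate Ventures LLC, giving 26% + 55% = 81%.
Chain via Copperline Shipping BV → Meridian Media Ltd (R1): 8% × 72% × 46% = 2.6496% of Vantage Foods Inc.
Chain via Northgate Ventures LLC → Summit Group plc (R1): 81% × 89% × 31% = 22.3479% of Vantage Foods Inc.
Direct interest in Vantage Foods Inc: 13%.
Aggregating (R3): 2.6496% + 22.3479% + 13% = 37.9975%.

37.9975%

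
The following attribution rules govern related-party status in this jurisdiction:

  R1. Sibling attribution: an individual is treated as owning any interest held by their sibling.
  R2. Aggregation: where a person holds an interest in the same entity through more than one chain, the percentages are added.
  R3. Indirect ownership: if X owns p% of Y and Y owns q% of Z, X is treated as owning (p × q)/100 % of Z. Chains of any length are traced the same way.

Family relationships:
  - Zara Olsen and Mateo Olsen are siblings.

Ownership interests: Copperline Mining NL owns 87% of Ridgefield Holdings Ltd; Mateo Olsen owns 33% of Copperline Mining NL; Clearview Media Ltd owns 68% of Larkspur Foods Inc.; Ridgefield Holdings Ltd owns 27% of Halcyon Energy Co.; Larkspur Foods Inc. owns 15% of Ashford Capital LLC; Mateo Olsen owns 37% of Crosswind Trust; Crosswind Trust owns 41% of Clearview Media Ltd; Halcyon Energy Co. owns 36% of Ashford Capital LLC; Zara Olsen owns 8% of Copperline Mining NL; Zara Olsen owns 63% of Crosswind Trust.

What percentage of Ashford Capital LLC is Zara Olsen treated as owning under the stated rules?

7.649124%

By sibling attribution (R1), Zara Olsen is treated as also owning Mateo Olsen's interest in Crosswind Trust, giving 63% + 37% = 100%.
By sibling attribution (R1), Zara Olsen is treated as also owning Mateo Olsen's interest in Copperline Mining NL, giving 8% + 33% = 41%.
Chain via Crosswind Trust → Clearview Media Ltd → Larkspur Foods Inc. (R3): 100% × 41% × 68% × 15% = 4.182% of Ashford Capital LLC.
Chain via Copperline Mining NL → Ridgefield Holdings Ltd → Halcyon Energy Co. (R3): 41% × 87% × 27% × 36% = 3.467124% of Ashford Capital LLC.
Aggregating (R2): 4.182% + 3.467124% = 7.649124%.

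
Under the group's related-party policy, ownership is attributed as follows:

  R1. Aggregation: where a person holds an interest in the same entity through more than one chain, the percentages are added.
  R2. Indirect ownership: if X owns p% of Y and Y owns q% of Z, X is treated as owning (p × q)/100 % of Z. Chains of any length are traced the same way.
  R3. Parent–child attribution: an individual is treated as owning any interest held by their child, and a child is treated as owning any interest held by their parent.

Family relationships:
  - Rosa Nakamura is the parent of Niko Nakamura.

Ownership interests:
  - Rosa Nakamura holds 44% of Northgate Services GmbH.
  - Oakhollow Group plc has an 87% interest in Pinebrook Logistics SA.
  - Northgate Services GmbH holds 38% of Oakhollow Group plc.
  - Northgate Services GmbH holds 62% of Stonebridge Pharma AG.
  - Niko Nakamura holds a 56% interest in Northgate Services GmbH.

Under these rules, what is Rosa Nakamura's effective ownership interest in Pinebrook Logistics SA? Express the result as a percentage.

33.06%

By parent–child attribution (R3), Rosa Nakamura is treated as also owning Niko Nakamura's interest in Northgate Services GmbH, giving 44% + 56% = 100%.
Chain via Northgate Services GmbH → Oakhollow Group plc (R2): 100% × 38% × 87% = 33.06% of Pinebrook Logistics SA.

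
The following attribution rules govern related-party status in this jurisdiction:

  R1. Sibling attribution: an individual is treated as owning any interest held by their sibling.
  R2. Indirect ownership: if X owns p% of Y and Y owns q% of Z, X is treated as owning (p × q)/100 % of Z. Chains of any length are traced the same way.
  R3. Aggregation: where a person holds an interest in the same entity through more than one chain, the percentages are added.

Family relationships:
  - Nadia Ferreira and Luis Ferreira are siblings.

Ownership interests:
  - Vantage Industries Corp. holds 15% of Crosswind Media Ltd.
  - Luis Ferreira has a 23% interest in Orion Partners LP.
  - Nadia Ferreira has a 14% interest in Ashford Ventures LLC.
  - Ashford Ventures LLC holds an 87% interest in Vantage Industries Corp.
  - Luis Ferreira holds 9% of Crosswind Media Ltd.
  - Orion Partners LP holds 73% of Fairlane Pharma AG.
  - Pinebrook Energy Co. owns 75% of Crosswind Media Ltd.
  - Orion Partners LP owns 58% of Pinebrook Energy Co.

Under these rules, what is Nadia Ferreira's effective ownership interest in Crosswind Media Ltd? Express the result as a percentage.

20.832%

By sibling attribution (R1), Nadia Ferreira is treated as owning Luis Ferreira's 23% interest in Orion Partners LP.
By sibling attribution (R1), Nadia Ferreira is treated as owning Luis Ferreira's 9% interest in Crosswind Media Ltd.
Chain via Ashford Ventures LLC → Vantage Industries Corp. (R2): 14% × 87% × 15% = 1.827% of Crosswind Media Ltd.
Chain via Orion Partners LP → Pinebrook Energy Co. (R2): 23% × 58% × 75% = 10.005% of Crosswind Media Ltd.
Direct interest in Crosswind Media Ltd: 9%.
Aggregating (R3): 1.827% + 10.005% + 9% = 20.832%.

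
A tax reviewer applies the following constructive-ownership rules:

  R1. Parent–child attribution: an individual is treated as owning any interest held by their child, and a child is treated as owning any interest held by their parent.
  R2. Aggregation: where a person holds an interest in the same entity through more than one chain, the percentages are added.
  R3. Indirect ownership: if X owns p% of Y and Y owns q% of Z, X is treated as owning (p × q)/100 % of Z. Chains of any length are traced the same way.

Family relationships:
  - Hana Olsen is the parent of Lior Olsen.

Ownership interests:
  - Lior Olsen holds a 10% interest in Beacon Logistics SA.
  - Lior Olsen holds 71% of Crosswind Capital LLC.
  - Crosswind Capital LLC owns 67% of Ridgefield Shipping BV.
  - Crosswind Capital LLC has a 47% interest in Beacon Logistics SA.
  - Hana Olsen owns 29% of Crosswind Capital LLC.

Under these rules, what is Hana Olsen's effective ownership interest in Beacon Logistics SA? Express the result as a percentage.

By parent–child attribution (R1), Hana Olsen is treated as also owning Lior Olsen's interest in Crosswind Capital LLC, giving 29% + 71% = 100%.
By parent–child attribution (R1), Hana Olsen is treated as owning Lior Olsen's 10% interest in Beacon Logistics SA.
Chain via Crosswind Capital LLC (R3): 100% × 47% = 47% of Beacon Logistics SA.
Direct interest in Beacon Logistics SA: 10%.
Aggregating (R2): 47% + 10% = 57%.

57%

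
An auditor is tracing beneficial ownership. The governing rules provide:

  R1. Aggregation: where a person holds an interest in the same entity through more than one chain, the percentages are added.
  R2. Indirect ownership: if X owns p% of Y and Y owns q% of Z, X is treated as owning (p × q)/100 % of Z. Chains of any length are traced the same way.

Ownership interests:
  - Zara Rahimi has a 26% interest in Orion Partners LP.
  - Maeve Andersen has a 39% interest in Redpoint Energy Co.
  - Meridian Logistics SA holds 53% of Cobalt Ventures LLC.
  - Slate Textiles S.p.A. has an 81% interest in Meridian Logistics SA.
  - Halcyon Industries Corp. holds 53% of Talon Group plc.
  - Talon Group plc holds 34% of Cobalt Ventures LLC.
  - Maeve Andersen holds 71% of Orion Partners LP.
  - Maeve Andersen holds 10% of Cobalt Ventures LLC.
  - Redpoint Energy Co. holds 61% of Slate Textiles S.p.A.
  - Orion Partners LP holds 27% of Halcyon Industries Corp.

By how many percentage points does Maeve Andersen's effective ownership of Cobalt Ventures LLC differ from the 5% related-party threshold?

Chain via Orion Partners LP → Halcyon Industries Corp. → Talon Group plc (R2): 71% × 27% × 53% × 34% = 3.454434% of Cobalt Ventures LLC.
Chain via Redpoint Energy Co. → Slate Textiles S.p.A. → Meridian Logistics SA (R2): 39% × 61% × 81% × 53% = 10.213047% of Cobalt Ventures LLC.
Direct interest in Cobalt Ventures LLC: 10%.
Aggregating (R1): 3.454434% + 10.213047% + 10% = 23.667481%.
23.667481% exceeds the 5% threshold by 18.667481 percentage points.

18.667481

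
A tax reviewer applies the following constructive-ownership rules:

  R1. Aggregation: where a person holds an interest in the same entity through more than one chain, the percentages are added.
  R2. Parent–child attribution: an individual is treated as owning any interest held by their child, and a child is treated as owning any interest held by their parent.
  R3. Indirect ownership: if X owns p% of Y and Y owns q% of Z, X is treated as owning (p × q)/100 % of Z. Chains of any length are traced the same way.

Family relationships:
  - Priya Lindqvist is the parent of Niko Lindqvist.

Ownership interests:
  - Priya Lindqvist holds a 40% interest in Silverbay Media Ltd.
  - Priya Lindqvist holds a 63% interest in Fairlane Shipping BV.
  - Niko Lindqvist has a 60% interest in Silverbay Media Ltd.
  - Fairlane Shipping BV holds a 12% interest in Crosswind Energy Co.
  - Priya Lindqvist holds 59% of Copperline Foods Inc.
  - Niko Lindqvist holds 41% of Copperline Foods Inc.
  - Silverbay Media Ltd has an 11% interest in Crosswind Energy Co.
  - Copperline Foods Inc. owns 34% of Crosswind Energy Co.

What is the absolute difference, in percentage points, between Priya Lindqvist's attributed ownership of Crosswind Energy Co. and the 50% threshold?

By parent–child attribution (R2), Priya Lindqvist is treated as also owning Niko Lindqvist's interest in Silverbay Media Ltd, giving 40% + 60% = 100%.
By parent–child attribution (R2), Priya Lindqvist is treated as also owning Niko Lindqvist's interest in Copperline Foods Inc, giving 59% + 41% = 100%.
Chain via Silverbay Media Ltd (R3): 100% × 11% = 11% of Crosswind Energy Co.
Chain via Copperline Foods Inc. (R3): 100% × 34% = 34% of Crosswind Energy Co.
Chain via Fairlane Shipping BV (R3): 63% × 12% = 7.56% of Crosswind Energy Co.
Aggregating (R1): 11% + 34% + 7.56% = 52.56%.
52.56% exceeds the 50% threshold by 2.56 percentage points.

2.56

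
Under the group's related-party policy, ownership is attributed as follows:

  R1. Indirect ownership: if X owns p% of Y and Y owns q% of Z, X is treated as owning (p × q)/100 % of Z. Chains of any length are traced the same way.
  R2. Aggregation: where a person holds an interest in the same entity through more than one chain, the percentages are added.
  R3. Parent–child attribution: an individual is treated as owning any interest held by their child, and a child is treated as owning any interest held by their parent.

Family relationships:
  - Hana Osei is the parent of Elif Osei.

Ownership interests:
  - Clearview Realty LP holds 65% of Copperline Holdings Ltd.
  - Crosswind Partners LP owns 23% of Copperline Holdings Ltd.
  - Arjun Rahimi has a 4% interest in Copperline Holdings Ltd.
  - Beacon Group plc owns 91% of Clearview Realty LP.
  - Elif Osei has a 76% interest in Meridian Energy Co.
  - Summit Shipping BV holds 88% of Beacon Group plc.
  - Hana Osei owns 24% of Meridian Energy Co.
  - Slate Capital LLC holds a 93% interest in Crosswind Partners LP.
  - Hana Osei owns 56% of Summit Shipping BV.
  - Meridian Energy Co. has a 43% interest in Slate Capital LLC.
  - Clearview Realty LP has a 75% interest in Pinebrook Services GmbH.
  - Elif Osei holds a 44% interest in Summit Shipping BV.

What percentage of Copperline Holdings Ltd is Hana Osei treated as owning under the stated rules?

By parent–child attribution (R3), Hana Osei is treated as also owning Elif Osei's interest in Meridian Energy Co, giving 24% + 76% = 100%.
By parent–child attribution (R3), Hana Osei is treated as also owning Elif Osei's interest in Summit Shipping BV, giving 56% + 44% = 100%.
Chain via Meridian Energy Co. → Slate Capital LLC → Crosswind Partners LP (R1): 100% × 43% × 93% × 23% = 9.1977% of Copperline Holdings Ltd.
Chain via Summit Shipping BV → Beacon Group plc → Clearview Realty LP (R1): 100% × 88% × 91% × 65% = 52.052% of Copperline Holdings Ltd.
Aggregating (R2): 9.1977% + 52.052% = 61.2497%.

61.2497%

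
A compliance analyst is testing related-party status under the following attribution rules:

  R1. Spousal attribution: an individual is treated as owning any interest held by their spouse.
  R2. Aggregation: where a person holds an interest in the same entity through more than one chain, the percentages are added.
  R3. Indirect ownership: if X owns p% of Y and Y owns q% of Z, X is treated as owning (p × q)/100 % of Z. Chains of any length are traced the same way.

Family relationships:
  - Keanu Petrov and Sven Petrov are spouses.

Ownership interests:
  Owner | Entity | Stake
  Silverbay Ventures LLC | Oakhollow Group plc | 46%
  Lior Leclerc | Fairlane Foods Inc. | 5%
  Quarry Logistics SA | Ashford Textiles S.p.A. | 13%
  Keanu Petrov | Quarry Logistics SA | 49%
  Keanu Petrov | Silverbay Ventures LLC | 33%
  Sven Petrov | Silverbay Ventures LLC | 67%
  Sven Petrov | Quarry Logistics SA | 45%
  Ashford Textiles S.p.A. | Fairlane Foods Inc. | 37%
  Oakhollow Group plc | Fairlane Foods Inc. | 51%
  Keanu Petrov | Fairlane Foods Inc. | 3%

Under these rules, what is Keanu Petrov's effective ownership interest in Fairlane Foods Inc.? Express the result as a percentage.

30.9814%

By spousal attribution (R1), Keanu Petrov is treated as also owning Sven Petrov's interest in Quarry Logistics SA, giving 49% + 45% = 94%.
By spousal attribution (R1), Keanu Petrov is treated as also owning Sven Petrov's interest in Silverbay Ventures LLC, giving 33% + 67% = 100%.
Chain via Quarry Logistics SA → Ashford Textiles S.p.A. (R3): 94% × 13% × 37% = 4.5214% of Fairlane Foods Inc.
Chain via Silverbay Ventures LLC → Oakhollow Group plc (R3): 100% × 46% × 51% = 23.46% of Fairlane Foods Inc.
Direct interest in Fairlane Foods Inc: 3%.
Aggregating (R2): 4.5214% + 23.46% + 3% = 30.9814%.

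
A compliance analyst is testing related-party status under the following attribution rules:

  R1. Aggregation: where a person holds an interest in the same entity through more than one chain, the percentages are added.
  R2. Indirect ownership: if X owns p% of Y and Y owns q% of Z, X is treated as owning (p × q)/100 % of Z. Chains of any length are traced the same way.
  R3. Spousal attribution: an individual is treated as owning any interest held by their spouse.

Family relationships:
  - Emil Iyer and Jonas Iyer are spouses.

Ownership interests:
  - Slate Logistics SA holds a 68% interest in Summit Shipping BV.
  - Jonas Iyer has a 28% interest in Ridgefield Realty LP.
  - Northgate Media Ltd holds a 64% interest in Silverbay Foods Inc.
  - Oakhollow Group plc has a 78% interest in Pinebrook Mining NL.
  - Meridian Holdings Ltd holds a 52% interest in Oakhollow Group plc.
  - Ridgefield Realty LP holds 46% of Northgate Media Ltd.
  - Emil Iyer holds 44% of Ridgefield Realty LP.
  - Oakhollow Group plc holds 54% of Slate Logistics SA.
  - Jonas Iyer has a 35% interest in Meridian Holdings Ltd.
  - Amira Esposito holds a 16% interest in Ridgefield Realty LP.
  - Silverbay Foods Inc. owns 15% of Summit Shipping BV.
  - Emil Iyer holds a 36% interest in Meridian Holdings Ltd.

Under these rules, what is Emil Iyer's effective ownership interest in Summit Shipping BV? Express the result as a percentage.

16.736544%

By spousal attribution (R3), Emil Iyer is treated as also owning Jonas Iyer's interest in Ridgefield Realty LP, giving 44% + 28% = 72%.
By spousal attribution (R3), Emil Iyer is treated as also owning Jonas Iyer's interest in Meridian Holdings Ltd, giving 36% + 35% = 71%.
Chain via Ridgefield Realty LP → Northgate Media Ltd → Silverbay Foods Inc. (R2): 72% × 46% × 64% × 15% = 3.17952% of Summit Shipping BV.
Chain via Meridian Holdings Ltd → Oakhollow Group plc → Slate Logistics SA (R2): 71% × 52% × 54% × 68% = 13.557024% of Summit Shipping BV.
Aggregating (R1): 3.17952% + 13.557024% = 16.736544%.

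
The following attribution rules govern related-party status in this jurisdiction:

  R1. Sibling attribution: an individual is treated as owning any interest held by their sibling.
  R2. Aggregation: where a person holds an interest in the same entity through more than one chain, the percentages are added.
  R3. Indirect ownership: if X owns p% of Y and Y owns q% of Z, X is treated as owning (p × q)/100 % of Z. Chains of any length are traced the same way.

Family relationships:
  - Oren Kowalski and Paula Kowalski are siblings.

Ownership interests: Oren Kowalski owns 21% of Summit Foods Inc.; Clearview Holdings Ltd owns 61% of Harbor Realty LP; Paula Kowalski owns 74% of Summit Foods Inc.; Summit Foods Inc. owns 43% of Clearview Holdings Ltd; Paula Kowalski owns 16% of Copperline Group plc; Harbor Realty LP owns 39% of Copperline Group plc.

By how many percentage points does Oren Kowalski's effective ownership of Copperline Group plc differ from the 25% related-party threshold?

By sibling attribution (R1), Oren Kowalski is treated as also owning Paula Kowalski's interest in Summit Foods Inc, giving 21% + 74% = 95%.
By sibling attribution (R1), Oren Kowalski is treated as owning Paula Kowalski's 16% interest in Copperline Group plc.
Chain via Summit Foods Inc. → Clearview Holdings Ltd → Harbor Realty LP (R3): 95% × 43% × 61% × 39% = 9.718215% of Copperline Group plc.
Direct interest in Copperline Group plc: 16%.
Aggregating (R2): 9.718215% + 16% = 25.718215%.
25.718215% exceeds the 25% threshold by 0.718215 percentage points.

0.718215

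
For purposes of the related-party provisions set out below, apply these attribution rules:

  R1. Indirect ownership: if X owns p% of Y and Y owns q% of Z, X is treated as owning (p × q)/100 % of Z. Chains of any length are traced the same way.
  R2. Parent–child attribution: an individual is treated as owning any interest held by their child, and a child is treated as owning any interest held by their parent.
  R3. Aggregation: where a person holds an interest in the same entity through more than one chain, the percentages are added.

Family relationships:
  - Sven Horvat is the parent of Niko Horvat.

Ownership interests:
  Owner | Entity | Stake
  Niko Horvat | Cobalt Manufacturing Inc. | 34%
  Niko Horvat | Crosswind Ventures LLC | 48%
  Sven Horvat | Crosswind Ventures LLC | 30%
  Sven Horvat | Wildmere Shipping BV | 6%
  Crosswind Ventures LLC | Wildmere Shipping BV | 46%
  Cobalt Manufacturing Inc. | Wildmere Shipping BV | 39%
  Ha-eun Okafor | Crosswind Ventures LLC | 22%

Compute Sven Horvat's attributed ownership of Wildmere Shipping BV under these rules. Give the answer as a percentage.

55.14%

By parent–child attribution (R2), Sven Horvat is treated as also owning Niko Horvat's interest in Crosswind Ventures LLC, giving 30% + 48% = 78%.
By parent–child attribution (R2), Sven Horvat is treated as owning Niko Horvat's 34% interest in Cobalt Manufacturing Inc.
Chain via Crosswind Ventures LLC (R1): 78% × 46% = 35.88% of Wildmere Shipping BV.
Direct interest in Wildmere Shipping BV: 6%.
Chain via Cobalt Manufacturing Inc. (R1): 34% × 39% = 13.26% of Wildmere Shipping BV.
Aggregating (R3): 35.88% + 6% + 13.26% = 55.14%.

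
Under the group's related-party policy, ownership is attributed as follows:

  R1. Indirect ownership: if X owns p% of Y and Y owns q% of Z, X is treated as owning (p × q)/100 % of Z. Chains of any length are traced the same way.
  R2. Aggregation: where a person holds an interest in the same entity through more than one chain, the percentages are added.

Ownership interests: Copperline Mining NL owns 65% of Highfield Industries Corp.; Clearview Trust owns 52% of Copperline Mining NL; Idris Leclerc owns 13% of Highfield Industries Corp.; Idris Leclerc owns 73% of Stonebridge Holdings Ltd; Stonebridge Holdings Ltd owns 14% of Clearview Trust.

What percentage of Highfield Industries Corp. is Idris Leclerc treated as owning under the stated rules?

16.45436%

Chain via Stonebridge Holdings Ltd → Clearview Trust → Copperline Mining NL (R1): 73% × 14% × 52% × 65% = 3.45436% of Highfield Industries Corp.
Direct interest in Highfield Industries Corp: 13%.
Aggregating (R2): 3.45436% + 13% = 16.45436%.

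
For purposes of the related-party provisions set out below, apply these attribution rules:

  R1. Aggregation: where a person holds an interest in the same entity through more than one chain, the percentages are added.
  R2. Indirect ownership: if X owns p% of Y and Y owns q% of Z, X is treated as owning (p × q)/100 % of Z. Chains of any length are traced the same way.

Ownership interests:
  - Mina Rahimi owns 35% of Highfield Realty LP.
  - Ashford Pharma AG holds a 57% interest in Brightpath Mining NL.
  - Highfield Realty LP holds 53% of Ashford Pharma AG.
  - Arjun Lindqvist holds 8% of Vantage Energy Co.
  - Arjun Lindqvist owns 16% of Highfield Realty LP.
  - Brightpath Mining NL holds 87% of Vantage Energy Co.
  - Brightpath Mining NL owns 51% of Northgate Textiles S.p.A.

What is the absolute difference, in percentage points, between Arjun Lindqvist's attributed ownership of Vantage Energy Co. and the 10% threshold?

Chain via Highfield Realty LP → Ashford Pharma AG → Brightpath Mining NL (R2): 16% × 53% × 57% × 87% = 4.205232% of Vantage Energy Co.
Direct interest in Vantage Energy Co: 8%.
Aggregating (R1): 4.205232% + 8% = 12.205232%.
12.205232% exceeds the 10% threshold by 2.205232 percentage points.

2.205232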